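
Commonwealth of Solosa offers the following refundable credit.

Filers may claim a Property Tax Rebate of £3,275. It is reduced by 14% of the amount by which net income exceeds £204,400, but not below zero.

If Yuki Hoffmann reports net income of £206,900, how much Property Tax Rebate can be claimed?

Property Tax Rebate: 14% of the £2,500 excess over £204,400 is £350; credit = £3,275 − £350 = £2,925.

£2,925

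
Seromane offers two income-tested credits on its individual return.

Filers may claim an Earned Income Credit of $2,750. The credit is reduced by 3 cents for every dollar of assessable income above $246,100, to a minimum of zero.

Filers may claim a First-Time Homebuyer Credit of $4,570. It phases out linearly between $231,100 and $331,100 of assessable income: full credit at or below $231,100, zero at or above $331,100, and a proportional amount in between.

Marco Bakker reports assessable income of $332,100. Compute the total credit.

$170

Earned Income Credit: 3% of the $86,000 excess over $246,100 is $2,580; credit = $2,750 − $2,580 = $170.
First-Time Homebuyer Credit: $332,100 is at or above $331,100, so the credit is $0.
Total: $170 + $0 = $170.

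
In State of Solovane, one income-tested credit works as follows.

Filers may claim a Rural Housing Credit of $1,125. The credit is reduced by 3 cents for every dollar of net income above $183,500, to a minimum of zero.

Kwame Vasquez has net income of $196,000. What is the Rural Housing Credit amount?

$750

Rural Housing Credit: 3% of the $12,500 excess over $183,500 is $375; credit = $1,125 − $375 = $750.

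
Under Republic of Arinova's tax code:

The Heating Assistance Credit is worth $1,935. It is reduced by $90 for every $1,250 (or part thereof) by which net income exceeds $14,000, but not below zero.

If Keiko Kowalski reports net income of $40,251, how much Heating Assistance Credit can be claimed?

$0

Heating Assistance Credit: income exceeds $14,000 by $26,251 → 22 increments × $90 = $1,980 ≥ base, so the credit is $0.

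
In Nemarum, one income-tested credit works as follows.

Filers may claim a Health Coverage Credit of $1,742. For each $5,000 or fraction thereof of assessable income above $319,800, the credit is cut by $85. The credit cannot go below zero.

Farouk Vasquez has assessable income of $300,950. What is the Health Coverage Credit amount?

$1,742

Health Coverage Credit: $300,950 is at or below the $319,800 threshold, so the full $1,742 applies.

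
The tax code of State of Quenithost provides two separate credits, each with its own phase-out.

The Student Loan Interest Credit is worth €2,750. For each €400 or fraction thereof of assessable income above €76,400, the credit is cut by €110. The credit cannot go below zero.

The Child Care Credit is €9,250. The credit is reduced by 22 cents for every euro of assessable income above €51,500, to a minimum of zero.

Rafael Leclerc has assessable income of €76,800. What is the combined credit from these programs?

Student Loan Interest Credit: income exceeds €76,400 by €400, which is 1 full-or-partial €400 increment; reduction = 1 × €110 = €110, leaving €2,640.
Child Care Credit: 22% of the €25,300 excess over €51,500 is €5,566; credit = €9,250 − €5,566 = €3,684.
Total: €2,640 + €3,684 = €6,324.

€6,324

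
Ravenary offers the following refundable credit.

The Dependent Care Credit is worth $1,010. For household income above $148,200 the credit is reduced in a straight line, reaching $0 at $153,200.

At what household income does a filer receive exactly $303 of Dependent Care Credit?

$151,700

$303 is 303/1,010 of the full $1,010, so 707/1,010 of the $5,000 range has been used: income = $148,200 + $5,000 × 707/1,010 = $151,700.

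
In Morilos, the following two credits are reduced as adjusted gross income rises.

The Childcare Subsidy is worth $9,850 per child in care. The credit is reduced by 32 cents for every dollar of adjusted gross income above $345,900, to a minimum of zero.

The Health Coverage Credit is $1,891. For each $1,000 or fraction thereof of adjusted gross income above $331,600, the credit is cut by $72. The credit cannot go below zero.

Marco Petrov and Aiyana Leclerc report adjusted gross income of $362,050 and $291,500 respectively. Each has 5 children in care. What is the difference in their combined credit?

Marco ($362,050): Childcare Subsidy: base = 5 × $9,850 = $49,250. 32% of the $16,150 excess over $345,900 is $5,168; credit = $49,250 − $5,168 = $44,082. Health Coverage Credit: income exceeds $331,600 by $30,450 → 31 increments × $72 = $2,232 ≥ base, so the credit is $0. total $44,082 + $0 = $44,082
Aiyana ($291,500): Childcare Subsidy: base = 5 × $9,850 = $49,250. $291,500 is at or below the $345,900 threshold, so the full $49,250 applies. Health Coverage Credit: $291,500 is at or below the $331,600 threshold, so the full $1,891 applies. total $49,250 + $1,891 = $51,141
Difference: |$44,082 − $51,141| = $7,059.

$7,059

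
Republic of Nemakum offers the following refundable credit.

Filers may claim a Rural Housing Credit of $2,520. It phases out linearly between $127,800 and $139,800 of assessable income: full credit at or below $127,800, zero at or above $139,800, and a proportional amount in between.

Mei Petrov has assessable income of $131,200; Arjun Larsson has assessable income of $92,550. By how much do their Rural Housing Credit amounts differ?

Mei ($131,200): Rural Housing Credit: $131,200 is $3,400 into a $12,000 phase-out range, leaving 8,600/12,000 of the credit: $2,520 × 8,600/12,000 = $1,806.
Arjun ($92,550): Rural Housing Credit: $92,550 is at or below the $127,800 threshold, so the full $2,520 applies.
Difference: |$1,806 − $2,520| = $714.

$714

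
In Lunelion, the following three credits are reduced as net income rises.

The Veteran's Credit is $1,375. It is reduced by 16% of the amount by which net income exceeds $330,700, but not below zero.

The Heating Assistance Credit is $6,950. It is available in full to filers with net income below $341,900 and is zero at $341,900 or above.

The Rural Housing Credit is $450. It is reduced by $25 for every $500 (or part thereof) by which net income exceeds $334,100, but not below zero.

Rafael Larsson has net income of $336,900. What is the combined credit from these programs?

Veteran's Credit: 16% of the $6,200 excess over $330,700 is $992; credit = $1,375 − $992 = $383.
Heating Assistance Credit: $336,900 is below the $341,900 cutoff, so the full $6,950 applies.
Rural Housing Credit: income exceeds $334,100 by $2,800, which is 6 full-or-partial $500 increments; reduction = 6 × $25 = $150, leaving $300.
Total: $383 + $6,950 + $300 = $7,633.

$7,633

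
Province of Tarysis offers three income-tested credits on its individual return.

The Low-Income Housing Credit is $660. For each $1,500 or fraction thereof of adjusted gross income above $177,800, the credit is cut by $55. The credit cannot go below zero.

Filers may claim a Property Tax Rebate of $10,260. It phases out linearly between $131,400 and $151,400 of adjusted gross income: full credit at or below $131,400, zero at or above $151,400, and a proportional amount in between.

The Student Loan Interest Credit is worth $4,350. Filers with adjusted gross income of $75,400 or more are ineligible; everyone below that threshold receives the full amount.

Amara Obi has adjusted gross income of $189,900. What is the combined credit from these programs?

$165

Low-Income Housing Credit: income exceeds $177,800 by $12,100, which is 9 full-or-partial $1,500 increments; reduction = 9 × $55 = $495, leaving $165.
Property Tax Rebate: $189,900 is at or above $151,400, so the credit is $0.
Student Loan Interest Credit: $189,900 meets or exceeds the $75,400 cutoff, so the credit is $0.
Total: $165 + $0 + $0 = $165.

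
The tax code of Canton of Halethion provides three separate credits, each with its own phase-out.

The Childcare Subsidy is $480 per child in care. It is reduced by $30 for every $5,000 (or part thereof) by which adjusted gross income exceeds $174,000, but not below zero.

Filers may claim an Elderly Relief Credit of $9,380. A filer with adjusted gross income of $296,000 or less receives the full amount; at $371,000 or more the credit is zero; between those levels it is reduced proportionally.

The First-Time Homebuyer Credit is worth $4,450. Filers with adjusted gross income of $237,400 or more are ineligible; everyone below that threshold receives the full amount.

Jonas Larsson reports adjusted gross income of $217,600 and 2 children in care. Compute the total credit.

$14,520

Childcare Subsidy: base = 2 × $480 = $960. income exceeds $174,000 by $43,600, which is 9 full-or-partial $5,000 increments; reduction = 9 × $30 = $270, leaving $690.
Elderly Relief Credit: $217,600 is at or below the $296,000 threshold, so the full $9,380 applies.
First-Time Homebuyer Credit: $217,600 is below the $237,400 cutoff, so the full $4,450 applies.
Total: $690 + $9,380 + $4,450 = $14,520.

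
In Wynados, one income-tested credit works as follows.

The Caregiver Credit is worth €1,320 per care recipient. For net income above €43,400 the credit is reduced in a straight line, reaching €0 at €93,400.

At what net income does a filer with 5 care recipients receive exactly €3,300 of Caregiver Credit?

Full credit = 5 × €1,320 = €6,600.
€3,300 is 3,300/6,600 of the full €6,600, so 3,300/6,600 of the €50,000 range has been used: income = €43,400 + €50,000 × 3,300/6,600 = €68,400.

€68,400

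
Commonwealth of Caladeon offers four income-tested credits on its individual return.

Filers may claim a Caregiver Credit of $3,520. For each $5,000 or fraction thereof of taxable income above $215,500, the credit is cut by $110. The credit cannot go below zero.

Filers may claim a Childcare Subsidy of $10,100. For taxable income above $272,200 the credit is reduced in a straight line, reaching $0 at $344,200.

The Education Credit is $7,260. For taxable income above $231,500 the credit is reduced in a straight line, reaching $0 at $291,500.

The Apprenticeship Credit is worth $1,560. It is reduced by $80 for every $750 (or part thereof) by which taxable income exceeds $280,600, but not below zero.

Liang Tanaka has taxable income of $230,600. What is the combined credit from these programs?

Caregiver Credit: income exceeds $215,500 by $15,100, which is 4 full-or-partial $5,000 increments; reduction = 4 × $110 = $440, leaving $3,080.
Childcare Subsidy: $230,600 is at or below the $272,200 threshold, so the full $10,100 applies.
Education Credit: $230,600 is at or below the $231,500 threshold, so the full $7,260 applies.
Apprenticeship Credit: $230,600 is at or below the $280,600 threshold, so the full $1,560 applies.
Total: $3,080 + $10,100 + $7,260 + $1,560 = $22,000.

$22,000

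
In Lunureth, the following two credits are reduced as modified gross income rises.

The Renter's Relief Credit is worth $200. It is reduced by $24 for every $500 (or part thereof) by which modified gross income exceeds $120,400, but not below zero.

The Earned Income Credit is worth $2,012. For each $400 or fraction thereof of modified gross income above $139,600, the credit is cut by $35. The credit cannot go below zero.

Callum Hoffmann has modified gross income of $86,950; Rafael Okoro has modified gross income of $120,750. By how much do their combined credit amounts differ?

Callum ($86,950): Renter's Relief Credit: $86,950 is at or below the $120,400 threshold, so the full $200 applies. Earned Income Credit: $86,950 is at or below the $139,600 threshold, so the full $2,012 applies. total $200 + $2,012 = $2,212
Rafael ($120,750): Renter's Relief Credit: income exceeds $120,400 by $350, which is 1 full-or-partial $500 increment; reduction = 1 × $24 = $24, leaving $176. Earned Income Credit: $120,750 is at or below the $139,600 threshold, so the full $2,012 applies. total $176 + $2,012 = $2,188
Difference: |$2,212 − $2,188| = $24.

$24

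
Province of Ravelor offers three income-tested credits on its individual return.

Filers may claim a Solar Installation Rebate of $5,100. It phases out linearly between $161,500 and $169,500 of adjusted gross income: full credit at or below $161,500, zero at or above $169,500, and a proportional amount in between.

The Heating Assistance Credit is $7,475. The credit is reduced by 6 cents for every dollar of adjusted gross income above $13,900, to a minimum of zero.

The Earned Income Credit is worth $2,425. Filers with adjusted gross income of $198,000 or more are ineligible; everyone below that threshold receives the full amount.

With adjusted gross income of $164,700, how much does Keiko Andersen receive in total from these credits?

Solar Installation Rebate: $164,700 is $3,200 into a $8,000 phase-out range, leaving 4,800/8,000 of the credit: $5,100 × 4,800/8,000 = $3,060.
Heating Assistance Credit: 6% of the $150,800 excess over $13,900 is $9,048 ≥ base, so the credit is $0.
Earned Income Credit: $164,700 is below the $198,000 cutoff, so the full $2,425 applies.
Total: $3,060 + $0 + $2,425 = $5,485.

$5,485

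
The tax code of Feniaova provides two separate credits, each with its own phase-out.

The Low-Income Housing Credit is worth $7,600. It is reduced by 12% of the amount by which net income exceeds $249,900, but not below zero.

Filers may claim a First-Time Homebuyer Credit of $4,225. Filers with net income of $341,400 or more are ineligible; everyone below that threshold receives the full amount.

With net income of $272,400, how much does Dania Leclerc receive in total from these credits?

$9,125

Low-Income Housing Credit: 12% of the $22,500 excess over $249,900 is $2,700; credit = $7,600 − $2,700 = $4,900.
First-Time Homebuyer Credit: $272,400 is below the $341,400 cutoff, so the full $4,225 applies.
Total: $4,900 + $4,225 = $9,125.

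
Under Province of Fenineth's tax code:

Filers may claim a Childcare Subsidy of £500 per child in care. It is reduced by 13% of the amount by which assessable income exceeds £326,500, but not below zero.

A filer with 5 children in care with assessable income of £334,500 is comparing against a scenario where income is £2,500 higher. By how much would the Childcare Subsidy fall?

£325

At £334,500 — base = 5 × £500 = £2,500. 13% of the £8,000 excess over £326,500 is £1,040; credit = £2,500 − £1,040 = £1,460.
At £337,000 — base = 5 × £500 = £2,500. 13% of the £10,500 excess over £326,500 is £1,365; credit = £2,500 − £1,365 = £1,135.
Lost: £1,460 − £1,135 = £325.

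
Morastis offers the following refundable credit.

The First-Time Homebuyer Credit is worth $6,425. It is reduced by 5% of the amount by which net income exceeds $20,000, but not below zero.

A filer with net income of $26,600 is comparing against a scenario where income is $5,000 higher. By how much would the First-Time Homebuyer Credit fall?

At $26,600 — 5% of the $6,600 excess over $20,000 is $330; credit = $6,425 − $330 = $6,095.
At $31,600 — 5% of the $11,600 excess over $20,000 is $580; credit = $6,425 − $580 = $5,845.
Lost: $6,095 − $5,845 = $250.

$250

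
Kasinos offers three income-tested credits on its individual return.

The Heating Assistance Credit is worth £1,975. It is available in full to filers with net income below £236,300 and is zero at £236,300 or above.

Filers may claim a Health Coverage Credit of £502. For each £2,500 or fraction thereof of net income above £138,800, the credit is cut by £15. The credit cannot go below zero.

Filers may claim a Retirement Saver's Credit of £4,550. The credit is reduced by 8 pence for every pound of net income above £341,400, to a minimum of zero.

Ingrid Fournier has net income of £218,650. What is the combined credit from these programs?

£6,547

Heating Assistance Credit: £218,650 is below the £236,300 cutoff, so the full £1,975 applies.
Health Coverage Credit: income exceeds £138,800 by £79,850, which is 32 full-or-partial £2,500 increments; reduction = 32 × £15 = £480, leaving £22.
Retirement Saver's Credit: £218,650 is at or below the £341,400 threshold, so the full £4,550 applies.
Total: £1,975 + £22 + £4,550 = £6,547.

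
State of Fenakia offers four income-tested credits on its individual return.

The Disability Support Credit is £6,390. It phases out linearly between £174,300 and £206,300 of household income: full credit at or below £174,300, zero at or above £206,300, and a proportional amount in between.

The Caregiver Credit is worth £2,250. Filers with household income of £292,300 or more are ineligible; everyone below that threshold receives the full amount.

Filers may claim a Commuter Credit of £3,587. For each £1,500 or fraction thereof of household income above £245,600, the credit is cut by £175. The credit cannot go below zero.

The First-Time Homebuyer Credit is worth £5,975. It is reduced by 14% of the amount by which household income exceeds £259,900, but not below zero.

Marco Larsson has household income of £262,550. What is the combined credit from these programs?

Disability Support Credit: £262,550 is at or above £206,300, so the credit is £0.
Caregiver Credit: £262,550 is below the £292,300 cutoff, so the full £2,250 applies.
Commuter Credit: income exceeds £245,600 by £16,950, which is 12 full-or-partial £1,500 increments; reduction = 12 × £175 = £2,100, leaving £1,487.
First-Time Homebuyer Credit: 14% of the £2,650 excess over £259,900 is £371; credit = £5,975 − £371 = £5,604.
Total: £0 + £2,250 + £1,487 + £5,604 = £9,341.

£9,341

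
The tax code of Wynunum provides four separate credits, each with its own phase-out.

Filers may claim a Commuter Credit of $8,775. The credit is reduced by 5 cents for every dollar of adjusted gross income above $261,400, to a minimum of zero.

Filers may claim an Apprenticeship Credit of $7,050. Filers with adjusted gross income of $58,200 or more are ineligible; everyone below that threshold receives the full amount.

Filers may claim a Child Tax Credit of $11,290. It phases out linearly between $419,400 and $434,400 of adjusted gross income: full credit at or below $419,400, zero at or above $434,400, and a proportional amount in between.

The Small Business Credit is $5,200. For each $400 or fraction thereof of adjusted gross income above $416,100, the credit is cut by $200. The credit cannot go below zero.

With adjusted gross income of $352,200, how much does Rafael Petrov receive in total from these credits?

$20,725

Commuter Credit: 5% of the $90,800 excess over $261,400 is $4,540; credit = $8,775 − $4,540 = $4,235.
Apprenticeship Credit: $352,200 meets or exceeds the $58,200 cutoff, so the credit is $0.
Child Tax Credit: $352,200 is at or below the $419,400 threshold, so the full $11,290 applies.
Small Business Credit: $352,200 is at or below the $416,100 threshold, so the full $5,200 applies.
Total: $4,235 + $0 + $11,290 + $5,200 = $20,725.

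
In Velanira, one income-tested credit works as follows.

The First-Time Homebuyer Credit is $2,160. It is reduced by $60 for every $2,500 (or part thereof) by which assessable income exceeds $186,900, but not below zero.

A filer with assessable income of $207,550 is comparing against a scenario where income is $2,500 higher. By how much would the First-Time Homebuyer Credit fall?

At $207,550 — income exceeds $186,900 by $20,650, which is 9 full-or-partial $2,500 increments; reduction = 9 × $60 = $540, leaving $1,620.
At $210,050 — income exceeds $186,900 by $23,150, which is 10 full-or-partial $2,500 increments; reduction = 10 × $60 = $600, leaving $1,560.
Lost: $1,620 − $1,560 = $60.

$60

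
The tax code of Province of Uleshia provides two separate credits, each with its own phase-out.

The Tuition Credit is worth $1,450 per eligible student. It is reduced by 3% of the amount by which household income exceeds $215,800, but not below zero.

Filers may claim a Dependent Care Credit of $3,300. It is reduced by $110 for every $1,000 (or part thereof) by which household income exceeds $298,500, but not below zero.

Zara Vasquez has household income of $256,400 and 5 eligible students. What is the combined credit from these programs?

Tuition Credit: base = 5 × $1,450 = $7,250. 3% of the $40,600 excess over $215,800 is $1,218; credit = $7,250 − $1,218 = $6,032.
Dependent Care Credit: $256,400 is at or below the $298,500 threshold, so the full $3,300 applies.
Total: $6,032 + $3,300 = $9,332.

$9,332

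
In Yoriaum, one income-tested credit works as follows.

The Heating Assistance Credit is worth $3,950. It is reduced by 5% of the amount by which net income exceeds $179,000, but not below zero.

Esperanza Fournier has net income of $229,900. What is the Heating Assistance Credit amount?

$1,405

Heating Assistance Credit: 5% of the $50,900 excess over $179,000 is $2,545; credit = $3,950 − $2,545 = $1,405.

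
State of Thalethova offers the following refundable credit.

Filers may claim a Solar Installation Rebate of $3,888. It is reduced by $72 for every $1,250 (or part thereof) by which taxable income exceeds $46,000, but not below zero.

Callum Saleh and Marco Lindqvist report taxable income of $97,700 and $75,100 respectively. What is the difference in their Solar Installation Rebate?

$1,296

Callum ($97,700): Solar Installation Rebate: income exceeds $46,000 by $51,700, which is 42 full-or-partial $1,250 increments; reduction = 42 × $72 = $3,024, leaving $864.
Marco ($75,100): Solar Installation Rebate: income exceeds $46,000 by $29,100, which is 24 full-or-partial $1,250 increments; reduction = 24 × $72 = $1,728, leaving $2,160.
Difference: |$864 − $2,160| = $1,296.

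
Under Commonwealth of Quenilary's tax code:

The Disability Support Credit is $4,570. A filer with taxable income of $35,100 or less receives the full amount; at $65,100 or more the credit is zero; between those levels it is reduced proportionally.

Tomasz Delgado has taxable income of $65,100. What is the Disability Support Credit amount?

Disability Support Credit: $65,100 is at or above $65,100, so the credit is $0.

$0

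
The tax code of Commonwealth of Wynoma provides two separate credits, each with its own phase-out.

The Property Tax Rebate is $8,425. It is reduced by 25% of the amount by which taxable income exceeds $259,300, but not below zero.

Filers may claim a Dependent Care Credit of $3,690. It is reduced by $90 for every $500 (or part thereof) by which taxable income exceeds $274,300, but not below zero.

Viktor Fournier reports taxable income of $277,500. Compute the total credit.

$6,935

Property Tax Rebate: 25% of the $18,200 excess over $259,300 is $4,550; credit = $8,425 − $4,550 = $3,875.
Dependent Care Credit: income exceeds $274,300 by $3,200, which is 7 full-or-partial $500 increments; reduction = 7 × $90 = $630, leaving $3,060.
Total: $3,875 + $3,060 = $6,935.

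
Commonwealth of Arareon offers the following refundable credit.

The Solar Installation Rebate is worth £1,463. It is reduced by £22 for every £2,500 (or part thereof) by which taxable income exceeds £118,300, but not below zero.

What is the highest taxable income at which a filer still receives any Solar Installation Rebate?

£283,300

After 66 increments the reduction is 66 × £22 = £1,452, leaving £11; one more increment wipes it out. Increment 66 ends at excess 66 × £2,500 = £165,000, so the highest qualifying income is £118,300 + £165,000 = £283,300.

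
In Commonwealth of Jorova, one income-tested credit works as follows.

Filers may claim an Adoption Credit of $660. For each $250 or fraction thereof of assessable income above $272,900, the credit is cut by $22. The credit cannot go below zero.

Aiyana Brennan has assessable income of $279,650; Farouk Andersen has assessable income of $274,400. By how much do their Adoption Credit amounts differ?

$462

Aiyana ($279,650): Adoption Credit: income exceeds $272,900 by $6,750, which is 27 full-or-partial $250 increments; reduction = 27 × $22 = $594, leaving $66.
Farouk ($274,400): Adoption Credit: income exceeds $272,900 by $1,500, which is 6 full-or-partial $250 increments; reduction = 6 × $22 = $132, leaving $528.
Difference: |$66 − $528| = $462.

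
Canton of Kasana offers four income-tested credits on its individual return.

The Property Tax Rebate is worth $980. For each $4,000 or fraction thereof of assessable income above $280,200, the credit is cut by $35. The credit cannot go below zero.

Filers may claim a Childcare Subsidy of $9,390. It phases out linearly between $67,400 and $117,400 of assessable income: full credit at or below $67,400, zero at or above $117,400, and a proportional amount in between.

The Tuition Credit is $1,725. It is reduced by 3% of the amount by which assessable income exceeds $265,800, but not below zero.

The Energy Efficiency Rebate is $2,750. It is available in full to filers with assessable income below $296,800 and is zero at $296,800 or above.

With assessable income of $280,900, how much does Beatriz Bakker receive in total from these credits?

Property Tax Rebate: income exceeds $280,200 by $700, which is 1 full-or-partial $4,000 increment; reduction = 1 × $35 = $35, leaving $945.
Childcare Subsidy: $280,900 is at or above $117,400, so the credit is $0.
Tuition Credit: 3% of the $15,100 excess over $265,800 is $453; credit = $1,725 − $453 = $1,272.
Energy Efficiency Rebate: $280,900 is below the $296,800 cutoff, so the full $2,750 applies.
Total: $945 + $0 + $1,272 + $2,750 = $4,967.

$4,967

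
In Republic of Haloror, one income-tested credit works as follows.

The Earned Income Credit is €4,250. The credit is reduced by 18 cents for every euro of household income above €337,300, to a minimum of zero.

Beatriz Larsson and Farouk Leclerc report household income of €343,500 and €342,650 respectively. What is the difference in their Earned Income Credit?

Beatriz (€343,500): Earned Income Credit: 18% of the €6,200 excess over €337,300 is €1,116; credit = €4,250 − €1,116 = €3,134.
Farouk (€342,650): Earned Income Credit: 18% of the €5,350 excess over €337,300 is €963; credit = €4,250 − €963 = €3,287.
Difference: |€3,134 − €3,287| = €153.

€153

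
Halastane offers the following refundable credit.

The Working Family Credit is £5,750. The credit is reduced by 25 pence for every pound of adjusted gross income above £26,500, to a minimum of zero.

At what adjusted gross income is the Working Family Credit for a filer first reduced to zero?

The credit falls by 25% of each pound above £26,500, so it reaches zero when the excess is £5,750 / 25% = £23,000: income = £26,500 + £23,000 = £49,500.

£49,500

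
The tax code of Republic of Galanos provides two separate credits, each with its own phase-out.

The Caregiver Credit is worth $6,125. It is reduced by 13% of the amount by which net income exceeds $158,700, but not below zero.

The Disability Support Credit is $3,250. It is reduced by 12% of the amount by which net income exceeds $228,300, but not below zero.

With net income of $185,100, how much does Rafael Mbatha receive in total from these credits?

$5,943

Caregiver Credit: 13% of the $26,400 excess over $158,700 is $3,432; credit = $6,125 − $3,432 = $2,693.
Disability Support Credit: $185,100 is at or below the $228,300 threshold, so the full $3,250 applies.
Total: $2,693 + $3,250 = $5,943.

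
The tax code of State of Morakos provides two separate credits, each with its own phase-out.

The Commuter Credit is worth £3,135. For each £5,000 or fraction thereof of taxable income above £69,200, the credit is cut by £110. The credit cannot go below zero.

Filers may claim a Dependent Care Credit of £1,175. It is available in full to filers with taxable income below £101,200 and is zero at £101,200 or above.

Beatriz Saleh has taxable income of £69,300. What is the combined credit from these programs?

£4,200

Commuter Credit: income exceeds £69,200 by £100, which is 1 full-or-partial £5,000 increment; reduction = 1 × £110 = £110, leaving £3,025.
Dependent Care Credit: £69,300 is below the £101,200 cutoff, so the full £1,175 applies.
Total: £3,025 + £1,175 = £4,200.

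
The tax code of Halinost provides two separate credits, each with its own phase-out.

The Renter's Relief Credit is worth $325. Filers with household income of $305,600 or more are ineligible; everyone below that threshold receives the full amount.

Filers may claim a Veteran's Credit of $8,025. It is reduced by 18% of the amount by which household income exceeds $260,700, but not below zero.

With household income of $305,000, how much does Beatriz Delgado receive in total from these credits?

$376

Renter's Relief Credit: $305,000 is below the $305,600 cutoff, so the full $325 applies.
Veteran's Credit: 18% of the $44,300 excess over $260,700 is $7,974; credit = $8,025 − $7,974 = $51.
Total: $325 + $51 = $376.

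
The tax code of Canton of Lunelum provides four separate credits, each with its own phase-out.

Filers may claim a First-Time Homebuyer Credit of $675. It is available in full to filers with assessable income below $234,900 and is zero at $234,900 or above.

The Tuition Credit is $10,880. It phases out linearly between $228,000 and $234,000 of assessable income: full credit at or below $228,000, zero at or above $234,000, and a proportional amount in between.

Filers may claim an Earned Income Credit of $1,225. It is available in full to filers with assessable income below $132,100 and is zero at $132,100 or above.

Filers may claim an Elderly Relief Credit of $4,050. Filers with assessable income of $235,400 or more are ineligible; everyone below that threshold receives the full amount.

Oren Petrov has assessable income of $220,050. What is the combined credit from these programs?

First-Time Homebuyer Credit: $220,050 is below the $234,900 cutoff, so the full $675 applies.
Tuition Credit: $220,050 is at or below the $228,000 threshold, so the full $10,880 applies.
Earned Income Credit: $220,050 meets or exceeds the $132,100 cutoff, so the credit is $0.
Elderly Relief Credit: $220,050 is below the $235,400 cutoff, so the full $4,050 applies.
Total: $675 + $10,880 + $0 + $4,050 = $15,605.

$15,605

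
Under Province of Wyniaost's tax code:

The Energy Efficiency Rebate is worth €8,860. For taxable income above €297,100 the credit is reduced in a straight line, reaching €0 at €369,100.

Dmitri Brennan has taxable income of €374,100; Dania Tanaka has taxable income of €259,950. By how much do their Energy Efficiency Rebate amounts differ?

€8,860

Dmitri (€374,100): Energy Efficiency Rebate: €374,100 is at or above €369,100, so the credit is €0.
Dania (€259,950): Energy Efficiency Rebate: €259,950 is at or below the €297,100 threshold, so the full €8,860 applies.
Difference: |€0 − €8,860| = €8,860.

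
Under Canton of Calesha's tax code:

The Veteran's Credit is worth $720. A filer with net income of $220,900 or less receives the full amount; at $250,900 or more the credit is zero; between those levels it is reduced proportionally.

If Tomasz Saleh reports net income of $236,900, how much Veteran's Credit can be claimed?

$336

Veteran's Credit: $236,900 is $16,000 into a $30,000 phase-out range, leaving 14,000/30,000 of the credit: $720 × 14,000/30,000 = $336.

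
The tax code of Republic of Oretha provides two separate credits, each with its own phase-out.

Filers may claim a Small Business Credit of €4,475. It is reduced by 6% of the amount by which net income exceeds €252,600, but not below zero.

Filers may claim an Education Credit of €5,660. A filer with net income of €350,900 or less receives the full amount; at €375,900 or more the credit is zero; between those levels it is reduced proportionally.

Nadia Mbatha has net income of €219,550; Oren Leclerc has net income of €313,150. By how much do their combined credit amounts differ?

Nadia (€219,550): Small Business Credit: €219,550 is at or below the €252,600 threshold, so the full €4,475 applies. Education Credit: €219,550 is at or below the €350,900 threshold, so the full €5,660 applies. total €4,475 + €5,660 = €10,135
Oren (€313,150): Small Business Credit: 6% of the €60,550 excess over €252,600 is €3,633; credit = €4,475 − €3,633 = €842. Education Credit: €313,150 is at or below the €350,900 threshold, so the full €5,660 applies. total €842 + €5,660 = €6,502
Difference: |€10,135 − €6,502| = €3,633.

€3,633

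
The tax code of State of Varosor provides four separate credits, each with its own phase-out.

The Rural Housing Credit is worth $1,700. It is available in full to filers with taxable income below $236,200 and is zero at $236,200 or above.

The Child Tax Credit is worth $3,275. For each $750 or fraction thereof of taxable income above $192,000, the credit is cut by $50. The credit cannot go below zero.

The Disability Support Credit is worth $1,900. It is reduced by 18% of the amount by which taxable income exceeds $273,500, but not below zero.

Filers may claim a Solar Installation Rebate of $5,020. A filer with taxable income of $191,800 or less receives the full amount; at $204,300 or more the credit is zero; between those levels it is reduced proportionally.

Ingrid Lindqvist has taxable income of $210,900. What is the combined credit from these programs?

Rural Housing Credit: $210,900 is below the $236,200 cutoff, so the full $1,700 applies.
Child Tax Credit: income exceeds $192,000 by $18,900, which is 26 full-or-partial $750 increments; reduction = 26 × $50 = $1,300, leaving $1,975.
Disability Support Credit: $210,900 is at or below the $273,500 threshold, so the full $1,900 applies.
Solar Installation Rebate: $210,900 is at or above $204,300, so the credit is $0.
Total: $1,700 + $1,975 + $1,900 + $0 = $5,575.

$5,575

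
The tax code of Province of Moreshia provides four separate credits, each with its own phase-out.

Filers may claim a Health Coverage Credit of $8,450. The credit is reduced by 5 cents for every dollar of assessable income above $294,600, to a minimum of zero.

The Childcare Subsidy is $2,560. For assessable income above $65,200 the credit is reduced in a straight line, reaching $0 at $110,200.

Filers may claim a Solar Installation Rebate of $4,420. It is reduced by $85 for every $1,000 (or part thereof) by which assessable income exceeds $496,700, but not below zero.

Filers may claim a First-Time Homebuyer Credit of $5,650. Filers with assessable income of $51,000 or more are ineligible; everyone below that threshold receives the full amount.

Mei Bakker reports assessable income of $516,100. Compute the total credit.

$2,720

Health Coverage Credit: 5% of the $221,500 excess over $294,600 is $11,075 ≥ base, so the credit is $0.
Childcare Subsidy: $516,100 is at or above $110,200, so the credit is $0.
Solar Installation Rebate: income exceeds $496,700 by $19,400, which is 20 full-or-partial $1,000 increments; reduction = 20 × $85 = $1,700, leaving $2,720.
First-Time Homebuyer Credit: $516,100 meets or exceeds the $51,000 cutoff, so the credit is $0.
Total: $0 + $0 + $2,720 + $0 = $2,720.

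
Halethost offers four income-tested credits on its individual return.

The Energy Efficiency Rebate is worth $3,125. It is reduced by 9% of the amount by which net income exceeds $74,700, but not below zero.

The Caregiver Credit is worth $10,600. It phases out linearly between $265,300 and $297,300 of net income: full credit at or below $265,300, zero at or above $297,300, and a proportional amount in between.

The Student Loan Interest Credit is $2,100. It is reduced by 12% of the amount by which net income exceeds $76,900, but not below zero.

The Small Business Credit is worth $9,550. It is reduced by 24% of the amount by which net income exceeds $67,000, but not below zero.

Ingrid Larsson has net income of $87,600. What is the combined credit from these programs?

$17,986

Energy Efficiency Rebate: 9% of the $12,900 excess over $74,700 is $1,161; credit = $3,125 − $1,161 = $1,964.
Caregiver Credit: $87,600 is at or below the $265,300 threshold, so the full $10,600 applies.
Student Loan Interest Credit: 12% of the $10,700 excess over $76,900 is $1,284; credit = $2,100 − $1,284 = $816.
Small Business Credit: 24% of the $20,600 excess over $67,000 is $4,944; credit = $9,550 − $4,944 = $4,606.
Total: $1,964 + $10,600 + $816 + $4,606 = $17,986.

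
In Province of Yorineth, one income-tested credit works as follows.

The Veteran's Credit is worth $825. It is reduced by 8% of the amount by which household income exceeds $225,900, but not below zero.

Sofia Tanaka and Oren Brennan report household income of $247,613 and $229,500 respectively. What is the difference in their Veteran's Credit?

Sofia ($247,613): Veteran's Credit: 8% of the $21,713 excess over $225,900 is $1,737.04 ≥ base, so the credit is $0.
Oren ($229,500): Veteran's Credit: 8% of the $3,600 excess over $225,900 is $288; credit = $825 − $288 = $537.
Difference: |$0 − $537| = $537.

$537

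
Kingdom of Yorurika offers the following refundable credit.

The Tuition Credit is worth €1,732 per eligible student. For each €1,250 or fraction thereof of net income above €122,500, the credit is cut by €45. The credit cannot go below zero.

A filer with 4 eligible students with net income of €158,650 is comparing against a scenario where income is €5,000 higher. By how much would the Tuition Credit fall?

At €158,650 — base = 4 × €1,732 = €6,928. income exceeds €122,500 by €36,150, which is 29 full-or-partial €1,250 increments; reduction = 29 × €45 = €1,305, leaving €5,623.
At €163,650 — base = 4 × €1,732 = €6,928. income exceeds €122,500 by €41,150, which is 33 full-or-partial €1,250 increments; reduction = 33 × €45 = €1,485, leaving €5,443.
Lost: €5,623 − €5,443 = €180.

€180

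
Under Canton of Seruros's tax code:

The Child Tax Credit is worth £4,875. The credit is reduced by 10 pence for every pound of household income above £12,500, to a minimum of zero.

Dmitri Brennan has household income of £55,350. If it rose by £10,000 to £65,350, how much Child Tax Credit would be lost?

£590

At £55,350 — 10% of the £42,850 excess over £12,500 is £4,285; credit = £4,875 − £4,285 = £590.
At £65,350 — 10% of the £52,850 excess over £12,500 is £5,285 ≥ base, so the credit is £0.
Lost: £590 − £0 = £590.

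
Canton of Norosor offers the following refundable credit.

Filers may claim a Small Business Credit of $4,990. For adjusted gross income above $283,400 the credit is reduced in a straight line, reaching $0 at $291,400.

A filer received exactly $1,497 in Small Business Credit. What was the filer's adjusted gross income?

$289,000

$1,497 is 1,497/4,990 of the full $4,990, so 3,493/4,990 of the $8,000 range has been used: income = $283,400 + $8,000 × 3,493/4,990 = $289,000.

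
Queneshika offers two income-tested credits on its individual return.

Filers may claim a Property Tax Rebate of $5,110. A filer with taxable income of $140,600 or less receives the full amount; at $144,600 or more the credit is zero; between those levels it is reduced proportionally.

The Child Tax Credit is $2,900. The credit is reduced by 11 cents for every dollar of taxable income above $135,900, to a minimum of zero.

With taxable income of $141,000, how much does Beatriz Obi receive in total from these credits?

Property Tax Rebate: $141,000 is $400 into a $4,000 phase-out range, leaving 3,600/4,000 of the credit: $5,110 × 3,600/4,000 = $4,599.
Child Tax Credit: 11% of the $5,100 excess over $135,900 is $561; credit = $2,900 − $561 = $2,339.
Total: $4,599 + $2,339 = $6,938.

$6,938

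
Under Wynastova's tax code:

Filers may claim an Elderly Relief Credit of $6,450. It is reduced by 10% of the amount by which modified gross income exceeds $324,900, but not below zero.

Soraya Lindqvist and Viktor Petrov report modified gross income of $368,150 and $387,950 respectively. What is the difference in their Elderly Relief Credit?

Soraya ($368,150): Elderly Relief Credit: 10% of the $43,250 excess over $324,900 is $4,325; credit = $6,450 − $4,325 = $2,125.
Viktor ($387,950): Elderly Relief Credit: 10% of the $63,050 excess over $324,900 is $6,305; credit = $6,450 − $6,305 = $145.
Difference: |$2,125 − $145| = $1,980.

$1,980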